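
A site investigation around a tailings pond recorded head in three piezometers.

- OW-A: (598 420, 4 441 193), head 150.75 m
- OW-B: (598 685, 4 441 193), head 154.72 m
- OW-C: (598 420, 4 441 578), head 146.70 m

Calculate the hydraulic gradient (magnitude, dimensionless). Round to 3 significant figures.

∂h/∂x = (154.72 − 150.75) / (598685 − 598420) = +0.01498
∂h/∂y = (146.70 − 150.75) / (4441578 − 4441193) = -0.01052
|∇h| = √(0.01498² + -0.01052²) = 0.0183

0.0183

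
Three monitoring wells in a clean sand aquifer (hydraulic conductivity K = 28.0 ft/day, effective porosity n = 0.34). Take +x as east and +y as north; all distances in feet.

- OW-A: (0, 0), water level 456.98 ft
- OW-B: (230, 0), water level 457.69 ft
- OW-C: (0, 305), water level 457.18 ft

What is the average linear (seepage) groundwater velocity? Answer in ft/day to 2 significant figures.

∂h/∂x = (457.69 − 456.98) / (230 − 0) = +0.003087
∂h/∂y = (457.18 − 456.98) / (305 − 0) = +0.0006557
|∇h| = √(0.003087² + 0.0006557²) = 0.003156
Seepage velocity v = K·i/n = 28.0 × 0.003156 / 0.34 = 0.2599 ft/day.

0.26 ft/day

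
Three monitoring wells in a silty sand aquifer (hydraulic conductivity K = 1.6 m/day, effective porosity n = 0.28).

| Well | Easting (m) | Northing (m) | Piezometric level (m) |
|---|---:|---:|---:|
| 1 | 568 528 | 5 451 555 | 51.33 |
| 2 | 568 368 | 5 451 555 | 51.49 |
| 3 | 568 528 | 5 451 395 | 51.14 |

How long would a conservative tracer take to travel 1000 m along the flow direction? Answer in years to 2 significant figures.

∂h/∂x = (51.49 − 51.33) / (568368 − 568528) = -0.001000
∂h/∂y = (51.14 − 51.33) / (5451395 − 5451555) = +0.001187
|∇h| = √(-0.001000² + 0.001187²) = 0.001552
Seepage velocity v = K·i/n = 1.6 × 0.001552 / 0.28 = 0.008869 m/day.
t = 1000 / 0.008869 = 1.128e+05 days = 309 years.

310 years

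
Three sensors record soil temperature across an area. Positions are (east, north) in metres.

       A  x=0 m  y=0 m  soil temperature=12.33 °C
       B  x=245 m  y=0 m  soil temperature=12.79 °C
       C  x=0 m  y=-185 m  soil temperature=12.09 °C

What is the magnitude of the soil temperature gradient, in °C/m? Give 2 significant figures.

∂T/∂x = (12.79 − 12.33) / (245 − 0) = +0.001878
∂T/∂y = (12.09 − 12.33) / (-185 − 0) = +0.001297
|∇f| = √(0.001878² + 0.001297²) = 0.002282 °C/m

0.0023 °C/m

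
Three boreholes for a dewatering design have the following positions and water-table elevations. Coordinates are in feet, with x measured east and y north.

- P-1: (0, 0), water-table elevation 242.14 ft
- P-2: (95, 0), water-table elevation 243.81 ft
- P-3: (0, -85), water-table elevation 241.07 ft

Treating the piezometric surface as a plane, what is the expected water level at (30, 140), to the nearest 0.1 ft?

244.4 ft

∂h/∂x = (243.81 − 242.14) / (95 − 0) = +0.01758
∂h/∂y = (241.07 − 242.14) / (-85 − 0) = +0.01259
h(30, 140) = 242.14 + (+0.01758)·(30) + (+0.01259)·(140) = 242.14 +0.527 +1.762 = 244.430 ft.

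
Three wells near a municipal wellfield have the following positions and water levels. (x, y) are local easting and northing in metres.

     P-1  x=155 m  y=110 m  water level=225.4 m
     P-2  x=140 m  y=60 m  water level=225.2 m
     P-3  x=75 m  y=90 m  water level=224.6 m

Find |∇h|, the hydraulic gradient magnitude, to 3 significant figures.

With h = a·x + b·y + c and P-1 as origin, the differences give:
  (-15)·a + (-50)·b = -0.2
  (-80)·a + (-20)·b = -0.8
Eliminate b (×(-20) and ×(-50), subtract): -3700·a = -36.00 → a = ∂h/∂x = +0.009730
Back-substitute: b = ∂h/∂y = +0.001081.
|∇h| = √(0.009730² + 0.001081²) = 0.00979

0.00979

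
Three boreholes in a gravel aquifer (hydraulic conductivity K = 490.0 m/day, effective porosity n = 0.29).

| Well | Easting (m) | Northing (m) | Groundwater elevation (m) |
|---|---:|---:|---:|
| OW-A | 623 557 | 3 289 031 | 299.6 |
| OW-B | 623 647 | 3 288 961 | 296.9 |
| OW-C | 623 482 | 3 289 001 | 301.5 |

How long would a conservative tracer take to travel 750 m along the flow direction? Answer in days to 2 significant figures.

Differences from OW-A: to OW-B (Δx, Δy, Δh) = (90, -70, -2.7); to OW-C = (-75, -30, +1.9).
Determinant of the coordinate differences = 90·(-30) − (-75)·(-70) = -7950.
∂h/∂x = [(-2.7)·(-30) − (+1.9)·(-70)] / -7950 = -0.02692
∂h/∂y = [90·(+1.9) − (-75)·(-2.7)] / -7950 = +0.003962
|∇h| = √(-0.02692² + 0.003962²) = 0.02721
Seepage velocity v = K·i/n = 490.0 × 0.02721 / 0.29 = 45.98 m/day.
t = 750 / 45.98 = 16.31 days.

16 days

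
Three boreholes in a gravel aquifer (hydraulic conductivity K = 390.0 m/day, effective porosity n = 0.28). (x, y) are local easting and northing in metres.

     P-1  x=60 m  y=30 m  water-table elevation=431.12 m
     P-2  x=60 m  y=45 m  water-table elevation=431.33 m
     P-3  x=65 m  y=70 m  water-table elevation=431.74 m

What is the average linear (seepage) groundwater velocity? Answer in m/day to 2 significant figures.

Differences from P-1: to P-2 (Δx, Δy, Δh) = (0, 15, +0.21); to P-3 = (5, 40, +0.62).
Determinant of the coordinate differences = 0·40 − 5·15 = -75.
∂h/∂x = [(+0.21)·40 − (+0.62)·15] / -75 = +0.01200
∂h/∂y = [0·(+0.62) − 5·(+0.21)] / -75 = +0.01400
|∇h| = √(0.01200² + 0.01400²) = 0.01844
Seepage velocity v = K·i/n = 390.0 × 0.01844 / 0.28 = 25.68 m/day.

26 m/day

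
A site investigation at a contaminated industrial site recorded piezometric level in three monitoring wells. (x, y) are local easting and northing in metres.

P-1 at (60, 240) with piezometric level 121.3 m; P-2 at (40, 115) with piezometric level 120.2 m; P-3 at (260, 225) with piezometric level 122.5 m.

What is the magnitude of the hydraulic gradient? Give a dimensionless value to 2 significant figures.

0.010

With h = a·x + b·y + c and P-1 as origin, the differences give:
  (-20)·a + (-125)·b = -1.1
  200·a + (-15)·b = +1.2
Eliminate b (×(-15) and ×(-125), subtract): 25300·a = 166.50 → a = ∂h/∂x = +0.006581
Back-substitute: b = ∂h/∂y = +0.007747.
|∇h| = √(0.006581² + 0.007747²) = 0.01016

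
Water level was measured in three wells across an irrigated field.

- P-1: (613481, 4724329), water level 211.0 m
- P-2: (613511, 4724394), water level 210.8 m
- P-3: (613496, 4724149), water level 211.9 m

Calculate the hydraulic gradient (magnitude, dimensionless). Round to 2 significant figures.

0.0059

With h = a·x + b·y + c and P-1 as origin, the differences give:
  30·a + 65·b = -0.2
  15·a + (-180)·b = +0.9
Eliminate b (×(-180) and ×65, subtract): -6375·a = -22.50 → a = ∂h/∂x = +0.003529
Back-substitute: b = ∂h/∂y = -0.004706.
|∇h| = √(0.003529² + -0.004706²) = 0.005882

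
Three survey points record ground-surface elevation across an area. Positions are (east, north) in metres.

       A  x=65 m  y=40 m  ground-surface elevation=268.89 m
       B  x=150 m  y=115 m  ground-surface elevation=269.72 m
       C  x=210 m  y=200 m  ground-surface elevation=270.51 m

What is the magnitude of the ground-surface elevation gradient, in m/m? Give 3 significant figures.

Differences from A: to B (Δx, Δy, Δh) = (85, 75, +0.83); to C = (145, 160, +1.62).
Determinant of the coordinate differences = 85·160 − 145·75 = 2725.
∂z/∂x = [(+0.83)·160 − (+1.62)·75] / 2725 = +0.004147
∂z/∂y = [85·(+1.62) − 145·(+0.83)] / 2725 = +0.006367
|∇f| = √(0.004147² + 0.006367²) = 0.007598 m/m

0.00760 m/m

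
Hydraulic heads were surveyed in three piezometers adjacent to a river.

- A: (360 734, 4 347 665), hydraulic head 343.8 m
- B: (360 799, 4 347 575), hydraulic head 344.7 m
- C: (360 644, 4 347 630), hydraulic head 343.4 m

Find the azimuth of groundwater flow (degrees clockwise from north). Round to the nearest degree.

Taking A as reference: B−A = (65, -90, +0.9); C−A = (-90, -35, -0.4).
Determinant of the coordinate differences = 65·(-35) − (-90)·(-90) = -10375.
∂h/∂x = [(+0.9)·(-35) − (-0.4)·(-90)] / -10375 = +0.006506
∂h/∂y = [65·(-0.4) − (-90)·(+0.9)] / -10375 = -0.005301
Flow direction (−∇h) has components (-0.006506 E, +0.005301 N).
Azimuth = atan2(E, N) = atan2(-0.006506, +0.005301) = 309.2° ≈ 309°.

309°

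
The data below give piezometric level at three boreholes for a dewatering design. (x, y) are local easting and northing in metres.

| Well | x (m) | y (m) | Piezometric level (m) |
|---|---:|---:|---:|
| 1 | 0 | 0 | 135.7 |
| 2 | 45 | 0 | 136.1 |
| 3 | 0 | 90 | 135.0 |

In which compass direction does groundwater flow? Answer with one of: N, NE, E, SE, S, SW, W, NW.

NW

∂h/∂x = (136.1 − 135.7) / (45 − 0) = +0.008889
∂h/∂y = (135.0 − 135.7) / (90 − 0) = -0.007778
Flow = −∇h = (-0.008889 east, +0.007778 north), which points northwest.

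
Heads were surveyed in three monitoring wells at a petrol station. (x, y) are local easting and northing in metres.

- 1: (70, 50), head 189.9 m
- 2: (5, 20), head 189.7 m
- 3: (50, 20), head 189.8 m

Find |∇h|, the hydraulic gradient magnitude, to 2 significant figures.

0.0029

Differences from 1: to 2 (Δx, Δy, Δh) = (-65, -30, -0.2); to 3 = (-20, -30, -0.1).
Solve a·Δx + b·Δy = Δh: det = (-65)·(-30) − (-20)·(-30) = 1350.
∂h/∂x = [(-0.2)·(-30) − (-0.1)·(-30)] / 1350 = +0.002222
∂h/∂y = [(-65)·(-0.1) − (-20)·(-0.2)] / 1350 = +0.001852
|∇h| = √(0.002222² + 0.001852²) = 0.002893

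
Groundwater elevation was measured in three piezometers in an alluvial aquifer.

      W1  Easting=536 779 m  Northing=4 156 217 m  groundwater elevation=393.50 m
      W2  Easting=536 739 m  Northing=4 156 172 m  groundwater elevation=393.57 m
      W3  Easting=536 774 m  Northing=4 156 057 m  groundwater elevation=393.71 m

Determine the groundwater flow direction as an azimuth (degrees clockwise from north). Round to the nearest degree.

012°

Differences from W1: to W2 (Δx, Δy, Δh) = (-40, -45, +0.07); to W3 = (-5, -160, +0.21).
Determinant of the coordinate differences = (-40)·(-160) − (-5)·(-45) = 6175.
∂h/∂x = [(+0.07)·(-160) − (+0.21)·(-45)] / 6175 = -0.0002834
∂h/∂y = [(-40)·(+0.21) − (-5)·(+0.07)] / 6175 = -0.001304
Flow direction (−∇h) has components (+0.0002834 E, +0.001304 N).
Azimuth = atan2(E, N) = atan2(+0.0002834, +0.001304) = 12.3° ≈ 012°.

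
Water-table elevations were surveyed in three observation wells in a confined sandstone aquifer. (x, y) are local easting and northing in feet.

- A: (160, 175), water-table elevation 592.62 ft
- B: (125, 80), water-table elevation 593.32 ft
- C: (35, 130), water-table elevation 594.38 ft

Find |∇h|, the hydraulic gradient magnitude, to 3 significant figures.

Three-point gradient (reference A): Δ to B = (-35, -95, +0.70), Δ to C = (-125, -45, +1.76).
∂h/∂x = -0.01317, ∂h/∂y = -0.002515 (det = -10300).
|∇h| = √(-0.01317² + -0.002515²) = 0.01341

0.0134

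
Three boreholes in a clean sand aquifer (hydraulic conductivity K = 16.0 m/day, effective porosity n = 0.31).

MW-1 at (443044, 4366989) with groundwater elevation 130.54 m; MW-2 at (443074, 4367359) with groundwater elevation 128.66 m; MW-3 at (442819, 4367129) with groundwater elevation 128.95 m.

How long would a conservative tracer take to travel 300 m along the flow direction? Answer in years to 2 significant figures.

With h = a·x + b·y + c and MW-1 as origin, the differences give:
  30·a + 370·b = -1.88
  (-225)·a + 140·b = -1.59
Eliminate b (×140 and ×370, subtract): 87450·a = 325.100 → a = ∂h/∂x = +0.003718
Back-substitute: b = ∂h/∂y = -0.005383.
|∇h| = √(0.003718² + -0.005383²) = 0.006542
Seepage velocity v = K·i/n = 16.0 × 0.006542 / 0.31 = 0.3377 m/day.
t = 300 / 0.3377 = 888.4 days = 2.43 years.

2.4 years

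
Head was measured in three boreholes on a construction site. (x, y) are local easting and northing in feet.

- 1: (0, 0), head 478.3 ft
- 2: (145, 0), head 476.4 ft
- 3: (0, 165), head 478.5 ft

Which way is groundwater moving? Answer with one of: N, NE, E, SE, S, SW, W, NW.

∂h/∂x = (476.4 − 478.3) / (145 − 0) = -0.01310
∂h/∂y = (478.5 − 478.3) / (165 − 0) = +0.001212
Flow = −∇h = (+0.01310 east, -0.001212 north), which points east.

E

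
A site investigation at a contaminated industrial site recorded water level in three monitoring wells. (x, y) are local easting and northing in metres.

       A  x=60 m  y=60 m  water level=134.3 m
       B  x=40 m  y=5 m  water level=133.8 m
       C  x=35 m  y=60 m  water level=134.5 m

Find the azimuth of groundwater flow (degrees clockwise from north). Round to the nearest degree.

146°

With h = a·x + b·y + c and A as origin, the differences give:
  (-20)·a + (-55)·b = -0.5
  (-25)·a + 0·b = +0.2
Eliminate b (×0 and ×(-55), subtract): -1375·a = 11.00 → a = ∂h/∂x = -0.008000
Back-substitute: b = ∂h/∂y = +0.01200.
Flow direction (−∇h) has components (+0.008000 E, -0.01200 N).
Azimuth = atan2(E, N) = atan2(+0.008000, -0.01200) = 146.3° ≈ 146°.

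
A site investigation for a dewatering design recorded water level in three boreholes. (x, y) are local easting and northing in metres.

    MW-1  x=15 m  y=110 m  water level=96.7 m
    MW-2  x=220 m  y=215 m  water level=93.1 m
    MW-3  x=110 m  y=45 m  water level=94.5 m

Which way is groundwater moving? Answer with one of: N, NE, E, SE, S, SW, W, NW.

E

Taking MW-1 as reference: MW-2−MW-1 = (205, 105, -3.6); MW-3−MW-1 = (95, -65, -2.2).
Determinant of the coordinate differences = 205·(-65) − 95·105 = -23300.
∂h/∂x = [(-3.6)·(-65) − (-2.2)·105] / -23300 = -0.01996
∂h/∂y = [205·(-2.2) − 95·(-3.6)] / -23300 = +0.004678
Flow = −∇h = (+0.01996 east, -0.004678 north), which points east.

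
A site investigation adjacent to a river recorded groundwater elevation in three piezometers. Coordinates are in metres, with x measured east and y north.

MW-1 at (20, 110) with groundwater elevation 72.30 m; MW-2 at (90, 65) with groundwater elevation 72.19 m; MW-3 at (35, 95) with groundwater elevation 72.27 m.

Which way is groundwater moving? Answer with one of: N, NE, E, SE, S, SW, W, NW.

With h = a·x + b·y + c and MW-1 as origin, the differences give:
  70·a + (-45)·b = -0.11
  15·a + (-15)·b = -0.03
Eliminate b (×(-15) and ×(-45), subtract): -375·a = 0.300 → a = ∂h/∂x = -0.0008000
Back-substitute: b = ∂h/∂y = +0.001200.
Flow = −∇h = (+0.0008000 east, -0.001200 north), which points southeast.

SE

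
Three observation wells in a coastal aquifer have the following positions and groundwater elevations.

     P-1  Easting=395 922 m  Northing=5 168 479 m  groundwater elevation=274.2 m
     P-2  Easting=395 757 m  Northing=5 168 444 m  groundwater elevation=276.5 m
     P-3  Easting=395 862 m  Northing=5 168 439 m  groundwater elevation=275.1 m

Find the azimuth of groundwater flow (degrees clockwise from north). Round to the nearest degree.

080°

Differences from P-1: to P-2 (Δx, Δy, Δh) = (-165, -35, +2.3); to P-3 = (-60, -40, +0.9).
Determinant of the coordinate differences = (-165)·(-40) − (-60)·(-35) = 4500.
∂h/∂x = [(+2.3)·(-40) − (+0.9)·(-35)] / 4500 = -0.01344
∂h/∂y = [(-165)·(+0.9) − (-60)·(+2.3)] / 4500 = -0.002333
Flow direction (−∇h) has components (+0.01344 E, +0.002333 N).
Azimuth = atan2(E, N) = atan2(+0.01344, +0.002333) = 80.2° ≈ 080°.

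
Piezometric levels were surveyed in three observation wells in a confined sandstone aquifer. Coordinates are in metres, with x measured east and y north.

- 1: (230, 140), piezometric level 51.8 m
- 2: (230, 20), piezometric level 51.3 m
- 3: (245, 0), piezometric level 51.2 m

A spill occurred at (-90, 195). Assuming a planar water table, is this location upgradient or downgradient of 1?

Differences from 1: to 2 (Δx, Δy, Δh) = (0, -120, -0.5); to 3 = (15, -140, -0.6).
Solve a·Δx + b·Δy = Δh: det = 0·(-140) − 15·(-120) = 1800.
∂h/∂x = [(-0.5)·(-140) − (-0.6)·(-120)] / 1800 = -0.001111
∂h/∂y = [0·(-0.6) − 15·(-0.5)] / 1800 = +0.004167
Head at (-90, 195) = 51.8 + (-0.001111)·(-320) + (+0.004167)·(55) = 52.38 m.
That is higher than the 51.8 m at 1, so the point is upgradient.

upgradient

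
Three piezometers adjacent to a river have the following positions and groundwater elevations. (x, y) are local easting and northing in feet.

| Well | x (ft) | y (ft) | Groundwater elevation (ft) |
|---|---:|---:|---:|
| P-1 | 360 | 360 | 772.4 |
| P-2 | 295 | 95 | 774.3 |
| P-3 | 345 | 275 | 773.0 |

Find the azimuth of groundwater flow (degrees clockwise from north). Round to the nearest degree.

Three-point gradient (reference P-1): Δ to P-2 = (-65, -265, +1.9), Δ to P-3 = (-15, -85, +0.6).
∂h/∂x = -0.001613, ∂h/∂y = -0.006774 (det = 1550).
Flow direction (−∇h) has components (+0.001613 E, +0.006774 N).
Azimuth = atan2(E, N) = atan2(+0.001613, +0.006774) = 13.4° ≈ 013°.

013°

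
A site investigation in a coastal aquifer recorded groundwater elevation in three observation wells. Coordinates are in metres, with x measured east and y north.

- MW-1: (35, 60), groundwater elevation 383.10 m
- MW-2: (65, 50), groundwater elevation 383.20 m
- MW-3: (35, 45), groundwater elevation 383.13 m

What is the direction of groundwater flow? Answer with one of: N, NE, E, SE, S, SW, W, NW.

Differences from MW-1: to MW-2 (Δx, Δy, Δh) = (30, -10, +0.10); to MW-3 = (0, -15, +0.03).
Solve a·Δx + b·Δy = Δh: det = 30·(-15) − 0·(-10) = -450.
∂h/∂x = [(+0.10)·(-15) − (+0.03)·(-10)] / -450 = +0.002667
∂h/∂y = [30·(+0.03) − 0·(+0.10)] / -450 = -0.002000
Flow = −∇h = (-0.002667 east, +0.002000 north), which points northwest.

NW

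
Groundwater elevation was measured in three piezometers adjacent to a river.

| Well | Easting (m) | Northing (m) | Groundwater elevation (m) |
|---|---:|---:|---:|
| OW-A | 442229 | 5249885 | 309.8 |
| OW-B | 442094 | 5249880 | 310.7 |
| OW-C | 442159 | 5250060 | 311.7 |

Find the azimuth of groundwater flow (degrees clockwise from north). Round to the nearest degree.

With h = a·x + b·y + c and OW-A as origin, the differences give:
  (-135)·a + (-5)·b = +0.9
  (-70)·a + 175·b = +1.9
Eliminate b (×175 and ×(-5), subtract): -23975·a = 167.00 → a = ∂h/∂x = -0.006966
Back-substitute: b = ∂h/∂y = +0.008071.
Flow direction (−∇h) has components (+0.006966 E, -0.008071 N).
Azimuth = atan2(E, N) = atan2(+0.006966, -0.008071) = 139.2° ≈ 139°.

139°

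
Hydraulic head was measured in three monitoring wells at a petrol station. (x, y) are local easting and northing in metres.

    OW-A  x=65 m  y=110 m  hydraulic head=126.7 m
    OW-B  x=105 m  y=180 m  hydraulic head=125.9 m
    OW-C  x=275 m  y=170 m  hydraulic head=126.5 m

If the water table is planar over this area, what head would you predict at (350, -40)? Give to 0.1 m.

With h = a·x + b·y + c and OW-A as origin, the differences give:
  40·a + 70·b = -0.8
  210·a + 60·b = -0.2
Eliminate b (×60 and ×70, subtract): -12300·a = -34.00 → a = ∂h/∂x = +0.002764
Back-substitute: b = ∂h/∂y = -0.01301.
h(350, -40) = 126.7 + (+0.002764)·(285) + (-0.01301)·(-150) = 126.7 +0.788 +1.951 = 129.439 m.

129.4 m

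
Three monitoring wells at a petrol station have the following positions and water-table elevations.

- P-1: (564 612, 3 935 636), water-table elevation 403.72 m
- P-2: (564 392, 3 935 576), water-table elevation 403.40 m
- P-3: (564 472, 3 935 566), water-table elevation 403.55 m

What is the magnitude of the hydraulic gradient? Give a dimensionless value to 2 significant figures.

0.0020

Taking P-1 as reference: P-2−P-1 = (-220, -60, -0.32); P-3−P-1 = (-140, -70, -0.17).
Solve a·Δx + b·Δy = Δh: det = (-220)·(-70) − (-140)·(-60) = 7000.
∂h/∂x = [(-0.32)·(-70) − (-0.17)·(-60)] / 7000 = +0.001743
∂h/∂y = [(-220)·(-0.17) − (-140)·(-0.32)] / 7000 = -0.001057
|∇h| = √(0.001743² + -0.001057²) = 0.002038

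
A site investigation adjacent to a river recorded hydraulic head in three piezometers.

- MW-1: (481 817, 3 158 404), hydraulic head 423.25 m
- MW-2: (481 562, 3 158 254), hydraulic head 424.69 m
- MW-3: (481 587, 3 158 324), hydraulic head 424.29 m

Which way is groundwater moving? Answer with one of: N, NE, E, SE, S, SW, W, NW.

NE

Three-point gradient (reference MW-1): Δ to MW-2 = (-255, -150, +1.44), Δ to MW-3 = (-230, -80, +1.04).
∂h/∂x = -0.002894, ∂h/∂y = -0.004681 (det = -14100).
Flow = −∇h = (+0.002894 east, +0.004681 north), which points northeast.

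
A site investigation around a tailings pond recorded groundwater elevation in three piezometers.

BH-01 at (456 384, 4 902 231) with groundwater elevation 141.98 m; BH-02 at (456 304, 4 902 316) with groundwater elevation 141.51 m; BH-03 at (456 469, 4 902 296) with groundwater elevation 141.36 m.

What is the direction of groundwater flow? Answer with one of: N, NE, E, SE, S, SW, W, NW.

With h = a·x + b·y + c and BH-01 as origin, the differences give:
  (-80)·a + 85·b = -0.47
  85·a + 65·b = -0.62
Eliminate b (×65 and ×85, subtract): -12425·a = 22.150 → a = ∂h/∂x = -0.001783
Back-substitute: b = ∂h/∂y = -0.007207.
Flow = −∇h = (+0.001783 east, +0.007207 north), which points north.

N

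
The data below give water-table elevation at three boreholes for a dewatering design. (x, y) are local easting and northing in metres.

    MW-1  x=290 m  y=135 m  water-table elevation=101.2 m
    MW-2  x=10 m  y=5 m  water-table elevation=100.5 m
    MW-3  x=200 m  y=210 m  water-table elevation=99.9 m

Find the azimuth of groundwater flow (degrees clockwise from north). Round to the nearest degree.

324°

Three-point gradient (reference MW-1): Δ to MW-2 = (-280, -130, -0.7), Δ to MW-3 = (-90, 75, -1.3).
∂h/∂x = +0.006774, ∂h/∂y = -0.009205 (det = -32700).
Flow direction (−∇h) has components (-0.006774 E, +0.009205 N).
Azimuth = atan2(E, N) = atan2(-0.006774, +0.009205) = 323.7° ≈ 324°.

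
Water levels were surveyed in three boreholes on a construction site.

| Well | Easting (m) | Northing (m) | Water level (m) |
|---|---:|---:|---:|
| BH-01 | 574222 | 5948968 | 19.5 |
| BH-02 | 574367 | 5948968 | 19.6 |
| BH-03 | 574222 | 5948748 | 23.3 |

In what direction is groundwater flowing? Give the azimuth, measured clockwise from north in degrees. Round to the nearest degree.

∂h/∂x = (19.6 − 19.5) / (574367 − 574222) = +0.0006897
∂h/∂y = (23.3 − 19.5) / (5948748 − 5948968) = -0.01727
Flow direction (−∇h) has components (-0.0006897 E, +0.01727 N).
Azimuth = atan2(E, N) = atan2(-0.0006897, +0.01727) = 357.7° ≈ 358°.

358°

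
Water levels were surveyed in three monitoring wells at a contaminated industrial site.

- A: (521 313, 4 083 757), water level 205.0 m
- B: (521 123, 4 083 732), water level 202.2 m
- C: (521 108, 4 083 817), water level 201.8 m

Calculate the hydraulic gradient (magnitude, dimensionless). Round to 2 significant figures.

0.015

Differences from A: to B (Δx, Δy, Δh) = (-190, -25, -2.8); to C = (-205, 60, -3.2).
Solve a·Δx + b·Δy = Δh: det = (-190)·60 − (-205)·(-25) = -16525.
∂h/∂x = [(-2.8)·60 − (-3.2)·(-25)] / -16525 = +0.01501
∂h/∂y = [(-190)·(-3.2) − (-205)·(-2.8)] / -16525 = -0.002057
|∇h| = √(0.01501² + -0.002057²) = 0.01515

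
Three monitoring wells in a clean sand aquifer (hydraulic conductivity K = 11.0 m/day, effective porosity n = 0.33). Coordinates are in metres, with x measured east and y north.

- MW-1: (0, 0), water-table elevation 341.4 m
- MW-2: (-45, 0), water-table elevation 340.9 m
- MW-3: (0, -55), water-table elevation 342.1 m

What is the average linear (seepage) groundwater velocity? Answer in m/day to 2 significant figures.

0.56 m/day

∂h/∂x = (340.9 − 341.4) / (-45 − 0) = +0.01111
∂h/∂y = (342.1 − 341.4) / (-55 − 0) = -0.01273
|∇h| = √(0.01111² + -0.01273²) = 0.0169
Seepage velocity v = K·i/n = 11.0 × 0.0169 / 0.33 = 0.5633 m/day.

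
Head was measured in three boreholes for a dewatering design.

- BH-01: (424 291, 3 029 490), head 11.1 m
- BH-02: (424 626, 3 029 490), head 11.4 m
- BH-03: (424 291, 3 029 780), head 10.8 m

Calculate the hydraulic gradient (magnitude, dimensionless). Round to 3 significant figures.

0.00137

∂h/∂x = (11.4 − 11.1) / (424626 − 424291) = +0.0008955
∂h/∂y = (10.8 − 11.1) / (3029780 − 3029490) = -0.001034
|∇h| = √(0.0008955² + -0.001034²) = 0.001368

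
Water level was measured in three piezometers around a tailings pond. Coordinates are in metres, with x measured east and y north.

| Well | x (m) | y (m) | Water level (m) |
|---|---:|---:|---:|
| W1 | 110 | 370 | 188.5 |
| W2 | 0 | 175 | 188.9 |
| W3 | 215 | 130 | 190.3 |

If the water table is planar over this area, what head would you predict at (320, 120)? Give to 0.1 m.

190.9 m

Taking W1 as reference: W2−W1 = (-110, -195, +0.4); W3−W1 = (105, -240, +1.8).
Solve a·Δx + b·Δy = Δh: det = (-110)·(-240) − 105·(-195) = 46875.
∂h/∂x = [(+0.4)·(-240) − (+1.8)·(-195)] / 46875 = +0.005440
∂h/∂y = [(-110)·(+1.8) − 105·(+0.4)] / 46875 = -0.005120
h(320, 120) = 188.5 + (+0.005440)·(210) + (-0.005120)·(-250) = 188.5 +1.142 +1.280 = 190.922 m.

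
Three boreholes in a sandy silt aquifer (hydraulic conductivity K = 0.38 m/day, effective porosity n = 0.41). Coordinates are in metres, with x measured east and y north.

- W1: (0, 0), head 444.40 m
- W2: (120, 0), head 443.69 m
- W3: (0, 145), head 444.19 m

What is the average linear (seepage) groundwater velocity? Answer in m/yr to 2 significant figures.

2.1 m/yr

∂h/∂x = (443.69 − 444.40) / (120 − 0) = -0.005917
∂h/∂y = (444.19 − 444.40) / (145 − 0) = -0.001448
|∇h| = √(-0.005917² + -0.001448²) = 0.006092
Seepage velocity v = K·i/n = 0.38 × 0.006092 / 0.41 = 0.005646 m/day = 2.062 m/yr.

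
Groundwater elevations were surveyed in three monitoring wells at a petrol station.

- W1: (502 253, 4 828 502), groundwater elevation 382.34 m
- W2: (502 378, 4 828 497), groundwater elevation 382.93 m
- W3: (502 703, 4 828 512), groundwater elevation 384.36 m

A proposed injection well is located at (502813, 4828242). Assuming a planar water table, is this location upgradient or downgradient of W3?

Three-point gradient (reference W1): Δ to W2 = (125, -5, +0.59), Δ to W3 = (450, 10, +2.02).
∂h/∂x = +0.004571, ∂h/∂y = -0.003714 (det = 3500).
Head at (502813, 4828242) = 382.34 + (+0.004571)·(560) + (-0.003714)·(-260) = 385.87 m.
That is higher than the 384.36 m at W3, so the point is upgradient.

upgradient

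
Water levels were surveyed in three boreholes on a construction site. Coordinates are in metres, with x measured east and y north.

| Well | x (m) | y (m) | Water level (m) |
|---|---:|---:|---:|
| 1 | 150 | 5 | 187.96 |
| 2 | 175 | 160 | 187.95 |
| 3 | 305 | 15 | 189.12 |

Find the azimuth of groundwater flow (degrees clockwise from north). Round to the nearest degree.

280°

Differences from 1: to 2 (Δx, Δy, Δh) = (25, 155, -0.01); to 3 = (155, 10, +1.16).
Solve a·Δx + b·Δy = Δh: det = 25·10 − 155·155 = -23775.
∂h/∂x = [(-0.01)·10 − (+1.16)·155] / -23775 = +0.007567
∂h/∂y = [25·(+1.16) − 155·(-0.01)] / -23775 = -0.001285
Flow direction (−∇h) has components (-0.007567 E, +0.001285 N).
Azimuth = atan2(E, N) = atan2(-0.007567, +0.001285) = 279.6° ≈ 280°.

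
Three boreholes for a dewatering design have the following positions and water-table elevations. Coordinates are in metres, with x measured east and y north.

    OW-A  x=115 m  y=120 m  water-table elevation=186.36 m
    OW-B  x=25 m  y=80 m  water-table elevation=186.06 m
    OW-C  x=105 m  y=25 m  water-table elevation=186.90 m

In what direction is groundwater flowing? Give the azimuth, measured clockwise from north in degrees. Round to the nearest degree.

316°

With h = a·x + b·y + c and OW-A as origin, the differences give:
  (-90)·a + (-40)·b = -0.30
  (-10)·a + (-95)·b = +0.54
Eliminate b (×(-95) and ×(-40), subtract): 8150·a = 50.100 → a = ∂h/∂x = +0.006147
Back-substitute: b = ∂h/∂y = -0.006331.
Flow direction (−∇h) has components (-0.006147 E, +0.006331 N).
Azimuth = atan2(E, N) = atan2(-0.006147, +0.006331) = 315.8° ≈ 316°.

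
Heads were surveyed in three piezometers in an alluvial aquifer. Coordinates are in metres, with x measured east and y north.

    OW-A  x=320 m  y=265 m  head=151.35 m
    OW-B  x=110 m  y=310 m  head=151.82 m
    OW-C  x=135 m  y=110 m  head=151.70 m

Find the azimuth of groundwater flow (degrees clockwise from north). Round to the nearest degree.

099°

With h = a·x + b·y + c and OW-A as origin, the differences give:
  (-210)·a + 45·b = +0.47
  (-185)·a + (-155)·b = +0.35
Eliminate b (×(-155) and ×45, subtract): 40875·a = -88.600 → a = ∂h/∂x = -0.002168
Back-substitute: b = ∂h/∂y = +0.0003291.
Flow direction (−∇h) has components (+0.002168 E, -0.0003291 N).
Azimuth = atan2(E, N) = atan2(+0.002168, -0.0003291) = 98.6° ≈ 099°.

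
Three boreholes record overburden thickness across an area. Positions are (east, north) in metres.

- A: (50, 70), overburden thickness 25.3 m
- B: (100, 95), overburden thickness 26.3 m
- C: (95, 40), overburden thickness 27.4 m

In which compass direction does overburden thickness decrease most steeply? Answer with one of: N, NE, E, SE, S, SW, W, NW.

With d = a·x + b·y + c and A as origin, the differences give:
  50·a + 25·b = +1.0
  45·a + (-30)·b = +2.1
Eliminate b (×(-30) and ×25, subtract): -2625·a = -82.50 → a = ∂d/∂x = +0.03143
Back-substitute: b = ∂d/∂y = -0.02286.
Steepest decrease is along −∇f = (-0.03143 E, +0.02286 N) → northwest.

NW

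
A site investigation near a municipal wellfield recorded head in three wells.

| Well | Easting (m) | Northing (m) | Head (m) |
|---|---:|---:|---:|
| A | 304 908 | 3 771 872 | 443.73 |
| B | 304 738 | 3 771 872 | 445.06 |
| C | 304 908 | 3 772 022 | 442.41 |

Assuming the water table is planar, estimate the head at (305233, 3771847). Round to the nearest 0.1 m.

∂h/∂x = (445.06 − 443.73) / (304738 − 304908) = -0.007824
∂h/∂y = (442.41 − 443.73) / (3772022 − 3771872) = -0.008800
h(305233, 3771847) = 443.73 + (-0.007824)·(325) + (-0.008800)·(-25) = 443.73 -2.543 +0.220 = 441.407 m.

441.4 m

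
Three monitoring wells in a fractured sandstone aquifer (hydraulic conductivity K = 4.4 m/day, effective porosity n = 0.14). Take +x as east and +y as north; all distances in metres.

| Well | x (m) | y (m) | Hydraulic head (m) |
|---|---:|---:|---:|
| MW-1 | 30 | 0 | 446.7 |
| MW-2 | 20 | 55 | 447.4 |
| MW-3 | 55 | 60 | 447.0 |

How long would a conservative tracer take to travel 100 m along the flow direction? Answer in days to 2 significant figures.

Taking MW-1 as reference: MW-2−MW-1 = (-10, 55, +0.7); MW-3−MW-1 = (25, 60, +0.3).
Determinant of the coordinate differences = (-10)·60 − 25·55 = -1975.
∂h/∂x = [(+0.7)·60 − (+0.3)·55] / -1975 = -0.01291
∂h/∂y = [(-10)·(+0.3) − 25·(+0.7)] / -1975 = +0.01038
|∇h| = √(-0.01291² + 0.01038²) = 0.01657
Seepage velocity v = K·i/n = 4.4 × 0.01657 / 0.14 = 0.5208 m/day.
t = 100 / 0.5208 = 192 days.

190 days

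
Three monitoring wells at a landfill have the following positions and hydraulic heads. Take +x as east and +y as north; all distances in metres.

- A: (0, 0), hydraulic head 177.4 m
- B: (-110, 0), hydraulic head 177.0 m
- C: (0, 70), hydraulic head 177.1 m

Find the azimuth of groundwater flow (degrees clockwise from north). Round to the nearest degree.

320°

∂h/∂x = (177.0 − 177.4) / (-110 − 0) = +0.003636
∂h/∂y = (177.1 − 177.4) / (70 − 0) = -0.004286
Flow direction (−∇h) has components (-0.003636 E, +0.004286 N).
Azimuth = atan2(E, N) = atan2(-0.003636, +0.004286) = 319.7° ≈ 320°.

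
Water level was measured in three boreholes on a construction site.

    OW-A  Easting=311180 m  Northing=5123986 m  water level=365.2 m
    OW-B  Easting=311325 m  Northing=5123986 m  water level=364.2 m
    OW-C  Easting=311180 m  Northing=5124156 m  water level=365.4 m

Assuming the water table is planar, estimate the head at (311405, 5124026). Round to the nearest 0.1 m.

363.7 m

∂h/∂x = (364.2 − 365.2) / (311325 − 311180) = -0.006897
∂h/∂y = (365.4 − 365.2) / (5124156 − 5123986) = +0.001176
h(311405, 5124026) = 365.2 + (-0.006897)·(225) + (+0.001176)·(40) = 365.2 -1.552 +0.047 = 363.695 m.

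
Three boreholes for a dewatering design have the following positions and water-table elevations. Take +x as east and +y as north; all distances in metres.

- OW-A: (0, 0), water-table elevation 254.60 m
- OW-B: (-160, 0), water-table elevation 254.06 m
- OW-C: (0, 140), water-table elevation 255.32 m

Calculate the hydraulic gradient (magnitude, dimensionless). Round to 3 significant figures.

∂h/∂x = (254.06 − 254.60) / (-160 − 0) = +0.003375
∂h/∂y = (255.32 − 254.60) / (140 − 0) = +0.005143
|∇h| = √(0.003375² + 0.005143²) = 0.006152

0.00615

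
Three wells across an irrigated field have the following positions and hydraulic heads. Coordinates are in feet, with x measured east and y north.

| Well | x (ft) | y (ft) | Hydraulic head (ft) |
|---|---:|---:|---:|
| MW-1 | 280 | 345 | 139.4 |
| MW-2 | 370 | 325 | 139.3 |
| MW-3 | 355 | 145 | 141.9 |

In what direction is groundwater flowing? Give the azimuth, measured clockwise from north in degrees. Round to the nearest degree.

017°

Differences from MW-1: to MW-2 (Δx, Δy, Δh) = (90, -20, -0.1); to MW-3 = (75, -200, +2.5).
Solve a·Δx + b·Δy = Δh: det = 90·(-200) − 75·(-20) = -16500.
∂h/∂x = [(-0.1)·(-200) − (+2.5)·(-20)] / -16500 = -0.004242
∂h/∂y = [90·(+2.5) − 75·(-0.1)] / -16500 = -0.01409
Flow direction (−∇h) has components (+0.004242 E, +0.01409 N).
Azimuth = atan2(E, N) = atan2(+0.004242, +0.01409) = 16.8° ≈ 017°.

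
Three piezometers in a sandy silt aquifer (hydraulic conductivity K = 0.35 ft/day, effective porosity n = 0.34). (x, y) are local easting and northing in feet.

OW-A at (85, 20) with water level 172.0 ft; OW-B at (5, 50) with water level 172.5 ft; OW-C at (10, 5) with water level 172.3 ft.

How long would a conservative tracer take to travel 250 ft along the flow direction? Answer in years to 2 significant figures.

With h = a·x + b·y + c and OW-A as origin, the differences give:
  (-80)·a + 30·b = +0.5
  (-75)·a + (-15)·b = +0.3
Eliminate b (×(-15) and ×30, subtract): 3450·a = -16.50 → a = ∂h/∂x = -0.004783
Back-substitute: b = ∂h/∂y = +0.003913.
|∇h| = √(-0.004783² + 0.003913²) = 0.00618
Seepage velocity v = K·i/n = 0.35 × 0.00618 / 0.34 = 0.006362 ft/day.
t = 250 / 0.006362 = 3.93e+04 days = 108 years.

110 years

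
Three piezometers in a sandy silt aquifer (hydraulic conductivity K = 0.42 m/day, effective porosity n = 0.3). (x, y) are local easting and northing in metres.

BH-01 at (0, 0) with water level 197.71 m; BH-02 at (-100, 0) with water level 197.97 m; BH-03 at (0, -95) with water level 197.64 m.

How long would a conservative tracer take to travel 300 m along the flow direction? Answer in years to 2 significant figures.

220 years

∂h/∂x = (197.97 − 197.71) / (-100 − 0) = -0.002600
∂h/∂y = (197.64 − 197.71) / (-95 − 0) = +0.0007368
|∇h| = √(-0.002600² + 0.0007368²) = 0.002702
Seepage velocity v = K·i/n = 0.42 × 0.002702 / 0.3 = 0.003783 m/day.
t = 300 / 0.003783 = 7.93e+04 days = 217 years.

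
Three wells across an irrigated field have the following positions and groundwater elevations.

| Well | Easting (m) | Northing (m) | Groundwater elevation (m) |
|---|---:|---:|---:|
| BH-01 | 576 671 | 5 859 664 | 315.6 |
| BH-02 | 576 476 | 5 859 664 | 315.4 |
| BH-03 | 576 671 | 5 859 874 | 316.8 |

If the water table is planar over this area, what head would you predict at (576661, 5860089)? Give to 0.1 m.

318.0 m

∂h/∂x = (315.4 − 315.6) / (576476 − 576671) = +0.001026
∂h/∂y = (316.8 − 315.6) / (5859874 − 5859664) = +0.005714
h(576661, 5860089) = 315.6 + (+0.001026)·(-10) + (+0.005714)·(425) = 315.6 -0.010 +2.429 = 318.018 m.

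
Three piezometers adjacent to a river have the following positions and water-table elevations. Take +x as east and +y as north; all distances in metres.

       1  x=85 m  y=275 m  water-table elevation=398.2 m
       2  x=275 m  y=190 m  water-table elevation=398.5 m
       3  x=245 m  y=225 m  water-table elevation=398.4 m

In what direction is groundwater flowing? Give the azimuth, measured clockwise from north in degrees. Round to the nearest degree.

Three-point gradient (reference 1): Δ to 2 = (190, -85, +0.3), Δ to 3 = (160, -50, +0.2).
∂h/∂x = +0.0004878, ∂h/∂y = -0.002439 (det = 4100).
Flow direction (−∇h) has components (-0.0004878 E, +0.002439 N).
Azimuth = atan2(E, N) = atan2(-0.0004878, +0.002439) = 348.7° ≈ 349°.

349°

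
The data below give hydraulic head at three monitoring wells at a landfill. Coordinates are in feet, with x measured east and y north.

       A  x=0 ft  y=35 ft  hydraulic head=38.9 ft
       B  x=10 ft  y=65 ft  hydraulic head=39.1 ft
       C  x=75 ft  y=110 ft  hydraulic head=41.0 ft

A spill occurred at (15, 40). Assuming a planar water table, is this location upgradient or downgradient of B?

With h = a·x + b·y + c and A as origin, the differences give:
  10·a + 30·b = +0.2
  75·a + 75·b = +2.1
Eliminate b (×75 and ×30, subtract): -1500·a = -48.00 → a = ∂h/∂x = +0.03200
Back-substitute: b = ∂h/∂y = -0.004000.
Head at (15, 40) = 38.9 + (+0.03200)·(15) + (-0.004000)·(5) = 39.36 ft.
That is higher than the 39.1 ft at B, so the point is upgradient.

upgradient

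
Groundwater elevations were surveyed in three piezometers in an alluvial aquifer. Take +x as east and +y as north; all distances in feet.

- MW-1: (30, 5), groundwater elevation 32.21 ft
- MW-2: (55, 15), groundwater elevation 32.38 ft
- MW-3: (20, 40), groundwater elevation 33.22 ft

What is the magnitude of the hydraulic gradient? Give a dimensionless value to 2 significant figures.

With h = a·x + b·y + c and MW-1 as origin, the differences give:
  25·a + 10·b = +0.17
  (-10)·a + 35·b = +1.01
Eliminate b (×35 and ×10, subtract): 975·a = -4.150 → a = ∂h/∂x = -0.004256
Back-substitute: b = ∂h/∂y = +0.02764.
|∇h| = √(-0.004256² + 0.02764²) = 0.02797

0.028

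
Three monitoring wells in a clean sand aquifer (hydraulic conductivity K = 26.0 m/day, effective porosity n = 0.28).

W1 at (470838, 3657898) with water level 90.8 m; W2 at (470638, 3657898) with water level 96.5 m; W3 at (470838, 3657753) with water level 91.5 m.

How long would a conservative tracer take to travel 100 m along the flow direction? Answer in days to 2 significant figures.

∂h/∂x = (96.5 − 90.8) / (470638 − 470838) = -0.02850
∂h/∂y = (91.5 − 90.8) / (3657753 − 3657898) = -0.004828
|∇h| = √(-0.02850² + -0.004828²) = 0.02891
Seepage velocity v = K·i/n = 26.0 × 0.02891 / 0.28 = 2.684 m/day.
t = 100 / 2.684 = 37.26 days.

37 days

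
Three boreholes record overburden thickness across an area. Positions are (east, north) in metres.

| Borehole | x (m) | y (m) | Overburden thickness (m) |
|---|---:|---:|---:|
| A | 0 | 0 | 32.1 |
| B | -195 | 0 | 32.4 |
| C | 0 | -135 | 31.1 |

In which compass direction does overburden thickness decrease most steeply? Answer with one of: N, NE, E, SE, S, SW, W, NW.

∂d/∂x = (32.4 − 32.1) / (-195 − 0) = -0.001538
∂d/∂y = (31.1 − 32.1) / (-135 − 0) = +0.007407
Steepest decrease is along −∇f = (+0.001538 E, -0.007407 N) → south.

S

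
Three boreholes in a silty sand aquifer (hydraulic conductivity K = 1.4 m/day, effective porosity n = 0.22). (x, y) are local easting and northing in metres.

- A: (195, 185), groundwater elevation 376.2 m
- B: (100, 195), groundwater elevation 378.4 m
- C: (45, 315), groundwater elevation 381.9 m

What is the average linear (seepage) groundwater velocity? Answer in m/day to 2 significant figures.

0.18 m/day

Three-point gradient (reference A): Δ to B = (-95, 10, +2.2), Δ to C = (-150, 130, +5.7).
∂h/∂x = -0.02111, ∂h/∂y = +0.01949 (det = -10850).
|∇h| = √(-0.02111² + 0.01949²) = 0.02873
Seepage velocity v = K·i/n = 1.4 × 0.02873 / 0.22 = 0.1828 m/day.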